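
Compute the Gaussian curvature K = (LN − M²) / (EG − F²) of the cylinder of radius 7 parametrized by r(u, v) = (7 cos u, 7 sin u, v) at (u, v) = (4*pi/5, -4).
K = 0

Coefficients of the first fundamental form: E = 49, F = 0, G = 1.
Coefficients of the second fundamental form: L = -7, M = 0, N = 0.
Assemble K = (LN − M²)/(EG − F²) = 0. At (u, v) = (4*pi/5, -4): K = 0.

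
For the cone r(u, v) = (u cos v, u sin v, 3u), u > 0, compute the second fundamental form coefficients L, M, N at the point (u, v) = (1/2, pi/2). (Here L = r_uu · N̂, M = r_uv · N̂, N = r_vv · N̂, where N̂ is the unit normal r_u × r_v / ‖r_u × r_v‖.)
L = 0;  M = 0;  N = 3*sqrt(10)/20

Compute the unit normal N̂(u, v) = (-3*sqrt(10)*u*cos(v)/(10*Abs(u)), -3*sqrt(10)*u*sin(v)/(10*Abs(u)), sqrt(10)*u/(10*Abs(u))), and the second partials r_uu, r_uv, r_vv. Take dot products:
  L(u, v) = r_uu · N̂ = 0,
  M(u, v) = r_uv · N̂ = 0,
  N(u, v) = r_vv · N̂ = 3*sqrt(10)*u^2/(10*Abs(u)).
Evaluating at (u, v) = (1/2, pi/2):
  L = 0, M = 0, N = 3*sqrt(10)/20.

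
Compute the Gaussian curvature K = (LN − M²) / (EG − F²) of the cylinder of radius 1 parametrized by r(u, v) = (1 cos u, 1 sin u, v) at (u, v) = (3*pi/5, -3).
K = 0

Coefficients of the first fundamental form: E = 1, F = 0, G = 1.
Coefficients of the second fundamental form: L = -1, M = 0, N = 0.
Assemble K = (LN − M²)/(EG − F²) = 0. At (u, v) = (3*pi/5, -3): K = 0.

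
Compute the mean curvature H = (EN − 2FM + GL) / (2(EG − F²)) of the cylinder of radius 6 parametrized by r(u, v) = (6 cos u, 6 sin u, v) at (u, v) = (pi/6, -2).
H = -1/12

With E = 36, F = 0, G = 1, L = -6, M = 0, N = 0, assemble
  H = (EN − 2FM + GL) / (2(EG − F²)) = -1/12.
At (u, v) = (pi/6, -2): H = -1/12.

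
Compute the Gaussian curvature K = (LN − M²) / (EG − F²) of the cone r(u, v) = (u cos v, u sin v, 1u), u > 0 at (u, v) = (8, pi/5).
K = 0

Coefficients of the first fundamental form: E = 2, F = 0, G = u^2.
Coefficients of the second fundamental form: L = 0, M = 0, N = sqrt(2)*u^2/(2*Abs(u)).
Assemble K = (LN − M²)/(EG − F²) = 0. At (u, v) = (8, pi/5): K = 0.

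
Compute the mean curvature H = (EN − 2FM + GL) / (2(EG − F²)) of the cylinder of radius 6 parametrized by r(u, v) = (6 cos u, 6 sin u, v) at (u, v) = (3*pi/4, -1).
H = -1/12

With E = 36, F = 0, G = 1, L = -6, M = 0, N = 0, assemble
  H = (EN − 2FM + GL) / (2(EG − F²)) = -1/12.
At (u, v) = (3*pi/4, -1): H = -1/12.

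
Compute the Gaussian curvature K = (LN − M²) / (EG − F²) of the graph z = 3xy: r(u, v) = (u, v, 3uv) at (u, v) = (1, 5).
K = -9/55225

Coefficients of the first fundamental form: E = 9*v^2 + 1, F = 9*u*v, G = 9*u^2 + 1.
Coefficients of the second fundamental form: L = 0, M = 3/sqrt(9*u^2 + 9*v^2 + 1), N = 0.
Assemble K = (LN − M²)/(EG − F²) = -9/(81*u^4 + 162*u^2*v^2 + 18*u^2 + 81*v^4 + 18*v^2 + 1). At (u, v) = (1, 5): K = -9/55225.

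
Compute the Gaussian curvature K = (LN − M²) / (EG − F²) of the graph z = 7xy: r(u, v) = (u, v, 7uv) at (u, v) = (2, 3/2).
K = -784/1510441

Coefficients of the first fundamental form: E = 49*v^2 + 1, F = 49*u*v, G = 49*u^2 + 1.
Coefficients of the second fundamental form: L = 0, M = 7/sqrt(49*u^2 + 49*v^2 + 1), N = 0.
Assemble K = (LN − M²)/(EG − F²) = -49/(2401*u^4 + 4802*u^2*v^2 + 98*u^2 + 2401*v^4 + 98*v^2 + 1). At (u, v) = (2, 3/2): K = -784/1510441.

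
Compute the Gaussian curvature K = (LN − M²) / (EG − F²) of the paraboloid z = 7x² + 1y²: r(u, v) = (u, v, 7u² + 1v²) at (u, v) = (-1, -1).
K = 28/40401

Coefficients of the first fundamental form: E = 196*u^2 + 1, F = 28*u*v, G = 4*v^2 + 1.
Coefficients of the second fundamental form: L = 14/sqrt(196*u^2 + 4*v^2 + 1), M = 0, N = 2/sqrt(196*u^2 + 4*v^2 + 1).
Assemble K = (LN − M²)/(EG − F²) = 28/(38416*u^4 + 1568*u^2*v^2 + 392*u^2 + 16*v^4 + 8*v^2 + 1). At (u, v) = (-1, -1): K = 28/40401.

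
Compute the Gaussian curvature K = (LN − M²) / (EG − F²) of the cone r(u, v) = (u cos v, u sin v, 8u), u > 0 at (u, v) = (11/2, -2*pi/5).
K = 0

Coefficients of the first fundamental form: E = 65, F = 0, G = u^2.
Coefficients of the second fundamental form: L = 0, M = 0, N = 8*sqrt(65)*u^2/(65*Abs(u)).
Assemble K = (LN − M²)/(EG − F²) = 0. At (u, v) = (11/2, -2*pi/5): K = 0.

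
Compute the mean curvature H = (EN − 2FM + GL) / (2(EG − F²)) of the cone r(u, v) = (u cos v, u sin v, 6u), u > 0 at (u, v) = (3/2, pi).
H = 2*sqrt(37)/37

With E = 37, F = 0, G = u^2, L = 0, M = 0, N = 6*sqrt(37)*u^2/(37*Abs(u)), assemble
  H = (EN − 2FM + GL) / (2(EG − F²)) = 3*sqrt(37)/(37*Abs(u)).
At (u, v) = (3/2, pi): H = 2*sqrt(37)/37.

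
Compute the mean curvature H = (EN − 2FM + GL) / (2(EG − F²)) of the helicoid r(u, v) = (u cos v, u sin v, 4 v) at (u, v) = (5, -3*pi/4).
H = 0

With E = 1, F = 0, G = u^2 + 16, L = 0, M = -4/sqrt(u^2 + 16), N = 0, assemble
  H = (EN − 2FM + GL) / (2(EG − F²)) = 0.
At (u, v) = (5, -3*pi/4): H = 0.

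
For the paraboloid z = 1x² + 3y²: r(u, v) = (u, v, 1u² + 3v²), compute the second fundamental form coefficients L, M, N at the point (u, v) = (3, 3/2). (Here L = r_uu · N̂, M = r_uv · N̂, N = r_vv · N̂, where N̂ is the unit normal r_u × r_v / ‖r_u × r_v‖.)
L = sqrt(118)/59;  M = 0;  N = 3*sqrt(118)/59

Compute the unit normal N̂(u, v) = (-2*u/sqrt(4*u^2 + 36*v^2 + 1), -6*v/sqrt(4*u^2 + 36*v^2 + 1), 1/sqrt(4*u^2 + 36*v^2 + 1)), and the second partials r_uu, r_uv, r_vv. Take dot products:
  L(u, v) = r_uu · N̂ = 2/sqrt(4*u^2 + 36*v^2 + 1),
  M(u, v) = r_uv · N̂ = 0,
  N(u, v) = r_vv · N̂ = 6/sqrt(4*u^2 + 36*v^2 + 1).
Evaluating at (u, v) = (3, 3/2):
  L = sqrt(118)/59, M = 0, N = 3*sqrt(118)/59.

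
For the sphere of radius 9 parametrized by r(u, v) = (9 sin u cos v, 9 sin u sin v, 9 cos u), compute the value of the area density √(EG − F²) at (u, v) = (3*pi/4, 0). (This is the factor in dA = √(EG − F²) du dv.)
√(EG − F²)|_{(3*pi/4, 0)} = 81*sqrt(2)/2

E = 81, F = 0, G = 81*sin(u)^2, so EG − F² = 6561*sin(u)^2. Taking the positive square root: √(EG − F²) = 81*Abs(sin(u)). At (u, v) = (3*pi/4, 0): 81*sqrt(2)/2.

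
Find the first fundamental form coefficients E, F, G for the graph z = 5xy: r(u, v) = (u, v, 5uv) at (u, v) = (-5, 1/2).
E = 29/4;  F = -125/2;  G = 626

Partials: r_u = (1, 0, 5*v), r_v = (0, 1, 5*u). As functions of (u, v):
  E = r_u · r_u = 25*v^2 + 1,
  F = r_u · r_v = 25*u*v,
  G = r_v · r_v = 25*u^2 + 1.
Evaluating at (u, v) = (-5, 1/2): E = 29/4, F = -125/2, G = 626.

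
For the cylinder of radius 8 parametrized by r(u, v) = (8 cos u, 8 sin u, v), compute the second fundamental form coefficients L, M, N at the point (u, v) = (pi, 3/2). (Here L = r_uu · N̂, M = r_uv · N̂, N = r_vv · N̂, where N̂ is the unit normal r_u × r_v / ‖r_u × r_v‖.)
L = -8;  M = 0;  N = 0

Compute the unit normal N̂(u, v) = (cos(u), sin(u), 0), and the second partials r_uu, r_uv, r_vv. Take dot products:
  L(u, v) = r_uu · N̂ = -8,
  M(u, v) = r_uv · N̂ = 0,
  N(u, v) = r_vv · N̂ = 0.
Evaluating at (u, v) = (pi, 3/2):
  L = -8, M = 0, N = 0.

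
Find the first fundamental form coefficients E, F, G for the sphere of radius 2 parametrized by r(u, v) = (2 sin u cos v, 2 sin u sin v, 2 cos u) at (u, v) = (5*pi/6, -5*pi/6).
E = 4;  F = 0;  G = 1

Partials: r_u = (2*cos(u)*cos(v), 2*sin(v)*cos(u), -2*sin(u)), r_v = (-2*sin(u)*sin(v), 2*sin(u)*cos(v), 0). As functions of (u, v):
  E = r_u · r_u = 4,
  F = r_u · r_v = 0,
  G = r_v · r_v = 4*sin(u)^2.
Evaluating at (u, v) = (5*pi/6, -5*pi/6): E = 4, F = 0, G = 1.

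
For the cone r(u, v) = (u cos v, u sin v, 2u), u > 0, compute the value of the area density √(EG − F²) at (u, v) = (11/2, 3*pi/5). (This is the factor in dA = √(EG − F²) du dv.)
√(EG − F²)|_{(11/2, 3*pi/5)} = 11*sqrt(5)/2

E = 5, F = 0, G = u^2, so EG − F² = 5*u^2. Taking the positive square root: √(EG − F²) = sqrt(5)*Abs(u). At (u, v) = (11/2, 3*pi/5): 11*sqrt(5)/2.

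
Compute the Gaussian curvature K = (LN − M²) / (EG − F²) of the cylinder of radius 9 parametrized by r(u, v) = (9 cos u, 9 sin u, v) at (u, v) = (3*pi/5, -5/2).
K = 0

Coefficients of the first fundamental form: E = 81, F = 0, G = 1.
Coefficients of the second fundamental form: L = -9, M = 0, N = 0.
Assemble K = (LN − M²)/(EG − F²) = 0. At (u, v) = (3*pi/5, -5/2): K = 0.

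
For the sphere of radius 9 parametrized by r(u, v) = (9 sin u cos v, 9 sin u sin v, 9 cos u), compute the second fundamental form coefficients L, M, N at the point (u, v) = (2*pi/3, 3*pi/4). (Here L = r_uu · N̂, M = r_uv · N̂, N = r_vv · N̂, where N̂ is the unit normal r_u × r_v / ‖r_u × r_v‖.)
L = -9;  M = 0;  N = -27/4

Compute the unit normal N̂(u, v) = (sin(u)^2*cos(v)/Abs(sin(u)), sin(u)^2*sin(v)/Abs(sin(u)), sin(2*u)/(2*Abs(sin(u)))), and the second partials r_uu, r_uv, r_vv. Take dot products:
  L(u, v) = r_uu · N̂ = -9*sin(u)/Abs(sin(u)),
  M(u, v) = r_uv · N̂ = 0,
  N(u, v) = r_vv · N̂ = -9*sin(u)^3/Abs(sin(u)).
Evaluating at (u, v) = (2*pi/3, 3*pi/4):
  L = -9, M = 0, N = -27/4.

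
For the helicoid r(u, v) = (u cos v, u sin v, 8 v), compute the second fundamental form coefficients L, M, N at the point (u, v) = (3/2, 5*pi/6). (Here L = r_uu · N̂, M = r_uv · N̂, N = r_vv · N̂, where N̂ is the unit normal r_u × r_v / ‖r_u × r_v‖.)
L = 0;  M = -16*sqrt(265)/265;  N = 0

Compute the unit normal N̂(u, v) = (8*sin(v)/sqrt(u^2 + 64), -8*cos(v)/sqrt(u^2 + 64), u/sqrt(u^2 + 64)), and the second partials r_uu, r_uv, r_vv. Take dot products:
  L(u, v) = r_uu · N̂ = 0,
  M(u, v) = r_uv · N̂ = -8/sqrt(u^2 + 64),
  N(u, v) = r_vv · N̂ = 0.
Evaluating at (u, v) = (3/2, 5*pi/6):
  L = 0, M = -16*sqrt(265)/265, N = 0.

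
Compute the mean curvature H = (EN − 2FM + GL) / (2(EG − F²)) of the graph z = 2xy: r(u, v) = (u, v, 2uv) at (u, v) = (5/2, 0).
H = 0

With E = 4*v^2 + 1, F = 4*u*v, G = 4*u^2 + 1, L = 0, M = 2/sqrt(4*u^2 + 4*v^2 + 1), N = 0, assemble
  H = (EN − 2FM + GL) / (2(EG − F²)) = -8*u*v/(4*u^2 + 4*v^2 + 1)^(3/2).
At (u, v) = (5/2, 0): H = 0.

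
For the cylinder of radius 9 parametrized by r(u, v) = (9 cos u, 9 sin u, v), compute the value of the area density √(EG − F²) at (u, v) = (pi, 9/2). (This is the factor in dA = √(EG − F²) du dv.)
√(EG − F²)|_{(pi, 9/2)} = 9

E = 81, F = 0, G = 1, so EG − F² = 81. Taking the positive square root: √(EG − F²) = 9. At (u, v) = (pi, 9/2): 9.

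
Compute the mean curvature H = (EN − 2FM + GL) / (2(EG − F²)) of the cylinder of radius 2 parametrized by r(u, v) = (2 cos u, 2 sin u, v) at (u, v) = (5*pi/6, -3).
H = -1/4

With E = 4, F = 0, G = 1, L = -2, M = 0, N = 0, assemble
  H = (EN − 2FM + GL) / (2(EG − F²)) = -1/4.
At (u, v) = (5*pi/6, -3): H = -1/4.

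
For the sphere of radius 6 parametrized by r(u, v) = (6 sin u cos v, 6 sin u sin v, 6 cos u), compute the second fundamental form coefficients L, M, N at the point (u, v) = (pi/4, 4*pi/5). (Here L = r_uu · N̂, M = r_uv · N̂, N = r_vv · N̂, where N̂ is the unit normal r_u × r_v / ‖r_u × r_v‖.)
L = -6;  M = 0;  N = -3

Compute the unit normal N̂(u, v) = (sin(u)^2*cos(v)/Abs(sin(u)), sin(u)^2*sin(v)/Abs(sin(u)), sin(2*u)/(2*Abs(sin(u)))), and the second partials r_uu, r_uv, r_vv. Take dot products:
  L(u, v) = r_uu · N̂ = -6*sin(u)/Abs(sin(u)),
  M(u, v) = r_uv · N̂ = 0,
  N(u, v) = r_vv · N̂ = -6*sin(u)^3/Abs(sin(u)).
Evaluating at (u, v) = (pi/4, 4*pi/5):
  L = -6, M = 0, N = -3.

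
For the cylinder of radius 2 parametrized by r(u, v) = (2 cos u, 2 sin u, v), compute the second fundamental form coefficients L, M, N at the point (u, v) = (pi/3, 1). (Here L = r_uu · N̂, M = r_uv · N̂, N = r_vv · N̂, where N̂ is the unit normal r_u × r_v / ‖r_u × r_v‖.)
L = -2;  M = 0;  N = 0

Compute the unit normal N̂(u, v) = (cos(u), sin(u), 0), and the second partials r_uu, r_uv, r_vv. Take dot products:
  L(u, v) = r_uu · N̂ = -2,
  M(u, v) = r_uv · N̂ = 0,
  N(u, v) = r_vv · N̂ = 0.
Evaluating at (u, v) = (pi/3, 1):
  L = -2, M = 0, N = 0.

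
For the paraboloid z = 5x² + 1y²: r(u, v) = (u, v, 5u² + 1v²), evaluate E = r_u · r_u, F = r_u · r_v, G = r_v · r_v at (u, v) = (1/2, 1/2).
E = 26;  F = 5;  G = 2

Partials: r_u = (1, 0, 10*u), r_v = (0, 1, 2*v). As functions of (u, v):
  E = r_u · r_u = 100*u^2 + 1,
  F = r_u · r_v = 20*u*v,
  G = r_v · r_v = 4*v^2 + 1.
Evaluating at (u, v) = (1/2, 1/2): E = 26, F = 5, G = 2.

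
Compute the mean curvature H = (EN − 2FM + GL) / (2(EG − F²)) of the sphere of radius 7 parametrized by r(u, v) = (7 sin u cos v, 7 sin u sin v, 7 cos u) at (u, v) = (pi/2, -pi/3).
H = -1/7

With E = 49, F = 0, G = 49*sin(u)^2, L = -7*sin(u)/Abs(sin(u)), M = 0, N = -7*sin(u)^3/Abs(sin(u)), assemble
  H = (EN − 2FM + GL) / (2(EG − F²)) = -sin(u)/(7*Abs(sin(u))).
At (u, v) = (pi/2, -pi/3): H = -1/7.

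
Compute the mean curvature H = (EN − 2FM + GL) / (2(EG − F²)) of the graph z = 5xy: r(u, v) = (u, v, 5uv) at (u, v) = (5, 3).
H = -1875*sqrt(851)/724201

With E = 25*v^2 + 1, F = 25*u*v, G = 25*u^2 + 1, L = 0, M = 5/sqrt(25*u^2 + 25*v^2 + 1), N = 0, assemble
  H = (EN − 2FM + GL) / (2(EG − F²)) = -125*u*v/(25*u^2 + 25*v^2 + 1)^(3/2).
At (u, v) = (5, 3): H = -1875*sqrt(851)/724201.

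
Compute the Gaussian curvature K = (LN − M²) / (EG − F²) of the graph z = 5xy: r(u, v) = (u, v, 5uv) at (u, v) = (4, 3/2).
K = -400/3345241

Coefficients of the first fundamental form: E = 25*v^2 + 1, F = 25*u*v, G = 25*u^2 + 1.
Coefficients of the second fundamental form: L = 0, M = 5/sqrt(25*u^2 + 25*v^2 + 1), N = 0.
Assemble K = (LN − M²)/(EG − F²) = -25/(625*u^4 + 1250*u^2*v^2 + 50*u^2 + 625*v^4 + 50*v^2 + 1). At (u, v) = (4, 3/2): K = -400/3345241.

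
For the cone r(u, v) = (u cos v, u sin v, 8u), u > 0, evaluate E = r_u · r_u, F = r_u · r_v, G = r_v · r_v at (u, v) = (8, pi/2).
E = 65;  F = 0;  G = 64

Partials: r_u = (cos(v), sin(v), 8), r_v = (-u*sin(v), u*cos(v), 0). As functions of (u, v):
  E = r_u · r_u = 65,
  F = r_u · r_v = 0,
  G = r_v · r_v = u^2.
Evaluating at (u, v) = (8, pi/2): E = 65, F = 0, G = 64.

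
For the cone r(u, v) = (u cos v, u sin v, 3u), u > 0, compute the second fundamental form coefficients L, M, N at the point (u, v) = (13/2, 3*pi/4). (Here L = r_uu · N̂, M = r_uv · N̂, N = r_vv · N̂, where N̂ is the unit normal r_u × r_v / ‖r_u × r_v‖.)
L = 0;  M = 0;  N = 39*sqrt(10)/20

Compute the unit normal N̂(u, v) = (-3*sqrt(10)*u*cos(v)/(10*Abs(u)), -3*sqrt(10)*u*sin(v)/(10*Abs(u)), sqrt(10)*u/(10*Abs(u))), and the second partials r_uu, r_uv, r_vv. Take dot products:
  L(u, v) = r_uu · N̂ = 0,
  M(u, v) = r_uv · N̂ = 0,
  N(u, v) = r_vv · N̂ = 3*sqrt(10)*u^2/(10*Abs(u)).
Evaluating at (u, v) = (13/2, 3*pi/4):
  L = 0, M = 0, N = 39*sqrt(10)/20.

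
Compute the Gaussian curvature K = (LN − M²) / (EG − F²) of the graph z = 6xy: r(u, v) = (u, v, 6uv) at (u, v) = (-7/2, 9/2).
K = -36/1371241

Coefficients of the first fundamental form: E = 36*v^2 + 1, F = 36*u*v, G = 36*u^2 + 1.
Coefficients of the second fundamental form: L = 0, M = 6/sqrt(36*u^2 + 36*v^2 + 1), N = 0.
Assemble K = (LN − M²)/(EG − F²) = -36/(1296*u^4 + 2592*u^2*v^2 + 72*u^2 + 1296*v^4 + 72*v^2 + 1). At (u, v) = (-7/2, 9/2): K = -36/1371241.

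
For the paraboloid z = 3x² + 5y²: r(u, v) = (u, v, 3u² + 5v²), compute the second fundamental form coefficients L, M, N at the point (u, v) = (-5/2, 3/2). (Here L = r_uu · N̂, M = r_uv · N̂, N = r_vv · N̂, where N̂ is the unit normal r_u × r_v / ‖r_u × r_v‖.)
L = 6*sqrt(451)/451;  M = 0;  N = 10*sqrt(451)/451

Compute the unit normal N̂(u, v) = (-6*u/sqrt(36*u^2 + 100*v^2 + 1), -10*v/sqrt(36*u^2 + 100*v^2 + 1), 1/sqrt(36*u^2 + 100*v^2 + 1)), and the second partials r_uu, r_uv, r_vv. Take dot products:
  L(u, v) = r_uu · N̂ = 6/sqrt(36*u^2 + 100*v^2 + 1),
  M(u, v) = r_uv · N̂ = 0,
  N(u, v) = r_vv · N̂ = 10/sqrt(36*u^2 + 100*v^2 + 1).
Evaluating at (u, v) = (-5/2, 3/2):
  L = 6*sqrt(451)/451, M = 0, N = 10*sqrt(451)/451.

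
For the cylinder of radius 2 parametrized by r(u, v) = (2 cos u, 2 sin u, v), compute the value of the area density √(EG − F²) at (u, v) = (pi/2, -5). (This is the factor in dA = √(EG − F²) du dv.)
√(EG − F²)|_{(pi/2, -5)} = 2

E = 4, F = 0, G = 1, so EG − F² = 4. Taking the positive square root: √(EG − F²) = 2. At (u, v) = (pi/2, -5): 2.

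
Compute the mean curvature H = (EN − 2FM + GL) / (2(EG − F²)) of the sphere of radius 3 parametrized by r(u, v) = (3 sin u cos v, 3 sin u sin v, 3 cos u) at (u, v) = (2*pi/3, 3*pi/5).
H = -1/3

With E = 9, F = 0, G = 9*sin(u)^2, L = -3*sin(u)/Abs(sin(u)), M = 0, N = -3*sin(u)^3/Abs(sin(u)), assemble
  H = (EN − 2FM + GL) / (2(EG − F²)) = -sin(u)/(3*Abs(sin(u))).
At (u, v) = (2*pi/3, 3*pi/5): H = -1/3.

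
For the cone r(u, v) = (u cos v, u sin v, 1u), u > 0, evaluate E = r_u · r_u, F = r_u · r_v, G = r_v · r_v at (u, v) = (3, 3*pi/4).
E = 2;  F = 0;  G = 9

Partials: r_u = (cos(v), sin(v), 1), r_v = (-u*sin(v), u*cos(v), 0). As functions of (u, v):
  E = r_u · r_u = 2,
  F = r_u · r_v = 0,
  G = r_v · r_v = u^2.
Evaluating at (u, v) = (3, 3*pi/4): E = 2, F = 0, G = 9.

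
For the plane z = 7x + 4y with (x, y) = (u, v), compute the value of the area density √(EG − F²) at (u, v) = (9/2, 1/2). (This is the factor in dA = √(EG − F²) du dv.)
√(EG − F²)|_{(9/2, 1/2)} = sqrt(66)

E = 50, F = 28, G = 17, so EG − F² = 66. Taking the positive square root: √(EG − F²) = sqrt(66). At (u, v) = (9/2, 1/2): sqrt(66).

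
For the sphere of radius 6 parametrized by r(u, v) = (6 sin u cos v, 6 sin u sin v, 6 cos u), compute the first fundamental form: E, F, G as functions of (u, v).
E = 36;  F = 0;  G = 36*sin(u)^2

Compute partials: r_u = (6*cos(u)*cos(v), 6*sin(v)*cos(u), -6*sin(u)), r_v = (-6*sin(u)*sin(v), 6*sin(u)*cos(v), 0). Then
  E = r_u · r_u = 36,
  F = r_u · r_v = 0,
  G = r_v · r_v = 36*sin(u)^2.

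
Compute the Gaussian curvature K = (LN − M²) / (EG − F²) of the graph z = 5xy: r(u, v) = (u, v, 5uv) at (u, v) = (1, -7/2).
K = -400/1766241

Coefficients of the first fundamental form: E = 25*v^2 + 1, F = 25*u*v, G = 25*u^2 + 1.
Coefficients of the second fundamental form: L = 0, M = 5/sqrt(25*u^2 + 25*v^2 + 1), N = 0.
Assemble K = (LN − M²)/(EG − F²) = -25/(625*u^4 + 1250*u^2*v^2 + 50*u^2 + 625*v^4 + 50*v^2 + 1). At (u, v) = (1, -7/2): K = -400/1766241.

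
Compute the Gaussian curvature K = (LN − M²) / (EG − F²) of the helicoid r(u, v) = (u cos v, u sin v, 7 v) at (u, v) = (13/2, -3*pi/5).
K = -784/133225

Coefficients of the first fundamental form: E = 1, F = 0, G = u^2 + 49.
Coefficients of the second fundamental form: L = 0, M = -7/sqrt(u^2 + 49), N = 0.
Assemble K = (LN − M²)/(EG − F²) = -49/(u^2 + 49)^2. At (u, v) = (13/2, -3*pi/5): K = -784/133225.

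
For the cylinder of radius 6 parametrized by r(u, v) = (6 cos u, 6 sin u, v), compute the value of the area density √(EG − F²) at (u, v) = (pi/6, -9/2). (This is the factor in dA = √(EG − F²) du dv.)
√(EG − F²)|_{(pi/6, -9/2)} = 6

E = 36, F = 0, G = 1, so EG − F² = 36. Taking the positive square root: √(EG − F²) = 6. At (u, v) = (pi/6, -9/2): 6.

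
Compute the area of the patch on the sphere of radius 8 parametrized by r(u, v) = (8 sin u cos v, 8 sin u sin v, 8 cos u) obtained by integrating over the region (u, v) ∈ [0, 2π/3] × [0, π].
Area = 96*pi

Area = ∫∫ √(EG − F²) du dv with √(EG − F²) = 64*Abs(sin(u)). Integrating over [0, 2π/3] × [0, π] gives 96*pi.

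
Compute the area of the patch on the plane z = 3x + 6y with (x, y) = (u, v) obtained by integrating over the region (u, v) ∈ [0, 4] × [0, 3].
Area = 12*sqrt(46)

Area = ∫∫ √(EG − F²) du dv with √(EG − F²) = sqrt(46). Integrating over [0, 4] × [0, 3] gives 12*sqrt(46).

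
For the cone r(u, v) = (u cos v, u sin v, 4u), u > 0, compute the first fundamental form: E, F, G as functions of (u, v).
E = 17;  F = 0;  G = u^2

Compute partials: r_u = (cos(v), sin(v), 4), r_v = (-u*sin(v), u*cos(v), 0). Then
  E = r_u · r_u = 17,
  F = r_u · r_v = 0,
  G = r_v · r_v = u^2.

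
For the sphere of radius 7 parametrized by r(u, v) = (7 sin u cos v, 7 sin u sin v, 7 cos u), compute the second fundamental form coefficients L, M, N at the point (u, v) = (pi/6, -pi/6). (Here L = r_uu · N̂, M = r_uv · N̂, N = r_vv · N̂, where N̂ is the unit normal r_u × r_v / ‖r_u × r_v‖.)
L = -7;  M = 0;  N = -7/4

Compute the unit normal N̂(u, v) = (sin(u)^2*cos(v)/Abs(sin(u)), sin(u)^2*sin(v)/Abs(sin(u)), sin(2*u)/(2*Abs(sin(u)))), and the second partials r_uu, r_uv, r_vv. Take dot products:
  L(u, v) = r_uu · N̂ = -7*sin(u)/Abs(sin(u)),
  M(u, v) = r_uv · N̂ = 0,
  N(u, v) = r_vv · N̂ = -7*sin(u)^3/Abs(sin(u)).
Evaluating at (u, v) = (pi/6, -pi/6):
  L = -7, M = 0, N = -7/4.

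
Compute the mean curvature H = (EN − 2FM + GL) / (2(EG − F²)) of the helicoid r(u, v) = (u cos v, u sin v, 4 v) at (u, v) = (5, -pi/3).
H = 0

With E = 1, F = 0, G = u^2 + 16, L = 0, M = -4/sqrt(u^2 + 16), N = 0, assemble
  H = (EN − 2FM + GL) / (2(EG − F²)) = 0.
At (u, v) = (5, -pi/3): H = 0.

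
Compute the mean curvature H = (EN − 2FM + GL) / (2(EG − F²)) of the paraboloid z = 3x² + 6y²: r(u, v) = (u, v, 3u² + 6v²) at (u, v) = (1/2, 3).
H = 3951*sqrt(1306)/1705636

With E = 36*u^2 + 1, F = 72*u*v, G = 144*v^2 + 1, L = 6/sqrt(36*u^2 + 144*v^2 + 1), M = 0, N = 12/sqrt(36*u^2 + 144*v^2 + 1), assemble
  H = (EN − 2FM + GL) / (2(EG − F²)) = 9*(24*u^2 + 48*v^2 + 1)/(36*u^2 + 144*v^2 + 1)^(3/2).
At (u, v) = (1/2, 3): H = 3951*sqrt(1306)/1705636.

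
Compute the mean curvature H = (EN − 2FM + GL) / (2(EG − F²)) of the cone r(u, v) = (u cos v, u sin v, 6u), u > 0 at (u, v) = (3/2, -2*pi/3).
H = 2*sqrt(37)/37

With E = 37, F = 0, G = u^2, L = 0, M = 0, N = 6*sqrt(37)*u^2/(37*Abs(u)), assemble
  H = (EN − 2FM + GL) / (2(EG − F²)) = 3*sqrt(37)/(37*Abs(u)).
At (u, v) = (3/2, -2*pi/3): H = 2*sqrt(37)/37.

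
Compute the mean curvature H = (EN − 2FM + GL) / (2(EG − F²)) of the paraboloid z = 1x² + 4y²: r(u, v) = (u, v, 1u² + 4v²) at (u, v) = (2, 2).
H = 25*sqrt(273)/5733

With E = 4*u^2 + 1, F = 16*u*v, G = 64*v^2 + 1, L = 2/sqrt(4*u^2 + 64*v^2 + 1), M = 0, N = 8/sqrt(4*u^2 + 64*v^2 + 1), assemble
  H = (EN − 2FM + GL) / (2(EG − F²)) = (16*u^2 + 64*v^2 + 5)/(4*u^2 + 64*v^2 + 1)^(3/2).
At (u, v) = (2, 2): H = 25*sqrt(273)/5733.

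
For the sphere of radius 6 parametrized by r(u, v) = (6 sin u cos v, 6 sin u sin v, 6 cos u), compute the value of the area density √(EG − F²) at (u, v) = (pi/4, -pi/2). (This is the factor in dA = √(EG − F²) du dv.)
√(EG − F²)|_{(pi/4, -pi/2)} = 18*sqrt(2)

E = 36, F = 0, G = 36*sin(u)^2, so EG − F² = 1296*sin(u)^2. Taking the positive square root: √(EG − F²) = 36*Abs(sin(u)). At (u, v) = (pi/4, -pi/2): 18*sqrt(2).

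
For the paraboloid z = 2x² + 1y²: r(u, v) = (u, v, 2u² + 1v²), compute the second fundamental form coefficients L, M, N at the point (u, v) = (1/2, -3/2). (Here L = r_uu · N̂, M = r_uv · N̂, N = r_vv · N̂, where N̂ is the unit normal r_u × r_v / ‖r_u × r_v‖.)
L = 2*sqrt(14)/7;  M = 0;  N = sqrt(14)/7

Compute the unit normal N̂(u, v) = (-4*u/sqrt(16*u^2 + 4*v^2 + 1), -2*v/sqrt(16*u^2 + 4*v^2 + 1), 1/sqrt(16*u^2 + 4*v^2 + 1)), and the second partials r_uu, r_uv, r_vv. Take dot products:
  L(u, v) = r_uu · N̂ = 4/sqrt(16*u^2 + 4*v^2 + 1),
  M(u, v) = r_uv · N̂ = 0,
  N(u, v) = r_vv · N̂ = 2/sqrt(16*u^2 + 4*v^2 + 1).
Evaluating at (u, v) = (1/2, -3/2):
  L = 2*sqrt(14)/7, M = 0, N = sqrt(14)/7.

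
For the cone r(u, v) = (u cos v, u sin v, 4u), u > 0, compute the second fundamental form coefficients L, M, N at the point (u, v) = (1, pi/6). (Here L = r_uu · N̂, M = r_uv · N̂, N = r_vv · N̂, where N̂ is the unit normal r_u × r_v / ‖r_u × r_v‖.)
L = 0;  M = 0;  N = 4*sqrt(17)/17

Compute the unit normal N̂(u, v) = (-4*sqrt(17)*u*cos(v)/(17*Abs(u)), -4*sqrt(17)*u*sin(v)/(17*Abs(u)), sqrt(17)*u/(17*Abs(u))), and the second partials r_uu, r_uv, r_vv. Take dot products:
  L(u, v) = r_uu · N̂ = 0,
  M(u, v) = r_uv · N̂ = 0,
  N(u, v) = r_vv · N̂ = 4*sqrt(17)*u^2/(17*Abs(u)).
Evaluating at (u, v) = (1, pi/6):
  L = 0, M = 0, N = 4*sqrt(17)/17.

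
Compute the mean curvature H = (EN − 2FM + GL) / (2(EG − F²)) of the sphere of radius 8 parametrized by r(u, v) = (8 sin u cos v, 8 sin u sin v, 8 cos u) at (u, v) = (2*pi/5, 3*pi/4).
H = -1/8

With E = 64, F = 0, G = 64*sin(u)^2, L = -8*sin(u)/Abs(sin(u)), M = 0, N = -8*sin(u)^3/Abs(sin(u)), assemble
  H = (EN − 2FM + GL) / (2(EG − F²)) = -sin(u)/(8*Abs(sin(u))).
At (u, v) = (2*pi/5, 3*pi/4): H = -1/8.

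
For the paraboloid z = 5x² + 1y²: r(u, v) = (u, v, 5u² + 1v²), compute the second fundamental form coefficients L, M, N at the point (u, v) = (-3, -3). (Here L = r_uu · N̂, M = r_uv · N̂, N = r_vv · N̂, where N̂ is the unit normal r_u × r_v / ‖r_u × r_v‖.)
L = 10*sqrt(937)/937;  M = 0;  N = 2*sqrt(937)/937

Compute the unit normal N̂(u, v) = (-10*u/sqrt(100*u^2 + 4*v^2 + 1), -2*v/sqrt(100*u^2 + 4*v^2 + 1), 1/sqrt(100*u^2 + 4*v^2 + 1)), and the second partials r_uu, r_uv, r_vv. Take dot products:
  L(u, v) = r_uu · N̂ = 10/sqrt(100*u^2 + 4*v^2 + 1),
  M(u, v) = r_uv · N̂ = 0,
  N(u, v) = r_vv · N̂ = 2/sqrt(100*u^2 + 4*v^2 + 1).
Evaluating at (u, v) = (-3, -3):
  L = 10*sqrt(937)/937, M = 0, N = 2*sqrt(937)/937.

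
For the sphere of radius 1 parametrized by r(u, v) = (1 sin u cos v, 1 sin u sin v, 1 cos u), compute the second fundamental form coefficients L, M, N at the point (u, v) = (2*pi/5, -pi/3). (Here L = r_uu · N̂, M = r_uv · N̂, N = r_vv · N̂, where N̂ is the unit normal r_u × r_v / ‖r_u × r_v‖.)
L = -1;  M = 0;  N = -5/8 - sqrt(5)/8

Compute the unit normal N̂(u, v) = (sin(u)^2*cos(v)/Abs(sin(u)), sin(u)^2*sin(v)/Abs(sin(u)), sin(2*u)/(2*Abs(sin(u)))), and the second partials r_uu, r_uv, r_vv. Take dot products:
  L(u, v) = r_uu · N̂ = -sin(u)/Abs(sin(u)),
  M(u, v) = r_uv · N̂ = 0,
  N(u, v) = r_vv · N̂ = -sin(u)^3/Abs(sin(u)).
Evaluating at (u, v) = (2*pi/5, -pi/3):
  L = -1, M = 0, N = -5/8 - sqrt(5)/8.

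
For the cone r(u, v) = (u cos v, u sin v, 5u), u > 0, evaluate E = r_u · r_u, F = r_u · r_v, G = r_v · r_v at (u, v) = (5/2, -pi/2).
E = 26;  F = 0;  G = 25/4

Partials: r_u = (cos(v), sin(v), 5), r_v = (-u*sin(v), u*cos(v), 0). As functions of (u, v):
  E = r_u · r_u = 26,
  F = r_u · r_v = 0,
  G = r_v · r_v = u^2.
Evaluating at (u, v) = (5/2, -pi/2): E = 26, F = 0, G = 25/4.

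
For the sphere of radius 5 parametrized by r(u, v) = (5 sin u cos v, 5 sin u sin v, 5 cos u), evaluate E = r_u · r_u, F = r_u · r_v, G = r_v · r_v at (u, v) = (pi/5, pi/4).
E = 25;  F = 0;  G = 125/8 - 25*sqrt(5)/8

Partials: r_u = (5*cos(u)*cos(v), 5*sin(v)*cos(u), -5*sin(u)), r_v = (-5*sin(u)*sin(v), 5*sin(u)*cos(v), 0). As functions of (u, v):
  E = r_u · r_u = 25,
  F = r_u · r_v = 0,
  G = r_v · r_v = 25*sin(u)^2.
Evaluating at (u, v) = (pi/5, pi/4): E = 25, F = 0, G = 125/8 - 25*sqrt(5)/8.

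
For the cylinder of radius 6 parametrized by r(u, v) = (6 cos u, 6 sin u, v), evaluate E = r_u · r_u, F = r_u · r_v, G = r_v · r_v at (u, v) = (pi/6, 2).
E = 36;  F = 0;  G = 1

Partials: r_u = (-6*sin(u), 6*cos(u), 0), r_v = (0, 0, 1). As functions of (u, v):
  E = r_u · r_u = 36,
  F = r_u · r_v = 0,
  G = r_v · r_v = 1.
Evaluating at (u, v) = (pi/6, 2): E = 36, F = 0, G = 1.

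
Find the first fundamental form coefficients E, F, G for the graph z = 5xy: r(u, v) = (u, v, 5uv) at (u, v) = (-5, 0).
E = 1;  F = 0;  G = 626

Partials: r_u = (1, 0, 5*v), r_v = (0, 1, 5*u). As functions of (u, v):
  E = r_u · r_u = 25*v^2 + 1,
  F = r_u · r_v = 25*u*v,
  G = r_v · r_v = 25*u^2 + 1.
Evaluating at (u, v) = (-5, 0): E = 1, F = 0, G = 626.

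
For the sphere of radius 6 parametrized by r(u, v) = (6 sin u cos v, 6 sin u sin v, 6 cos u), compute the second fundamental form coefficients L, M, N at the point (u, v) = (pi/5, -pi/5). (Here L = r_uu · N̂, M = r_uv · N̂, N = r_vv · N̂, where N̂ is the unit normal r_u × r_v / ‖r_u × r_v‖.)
L = -6;  M = 0;  N = -15/4 + 3*sqrt(5)/4

Compute the unit normal N̂(u, v) = (sin(u)^2*cos(v)/Abs(sin(u)), sin(u)^2*sin(v)/Abs(sin(u)), sin(2*u)/(2*Abs(sin(u)))), and the second partials r_uu, r_uv, r_vv. Take dot products:
  L(u, v) = r_uu · N̂ = -6*sin(u)/Abs(sin(u)),
  M(u, v) = r_uv · N̂ = 0,
  N(u, v) = r_vv · N̂ = -6*sin(u)^3/Abs(sin(u)).
Evaluating at (u, v) = (pi/5, -pi/5):
  L = -6, M = 0, N = -15/4 + 3*sqrt(5)/4.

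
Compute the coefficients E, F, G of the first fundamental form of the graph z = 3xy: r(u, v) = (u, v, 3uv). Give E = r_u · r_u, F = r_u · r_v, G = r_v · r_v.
E = 9*v^2 + 1;  F = 9*u*v;  G = 9*u^2 + 1

Compute partials: r_u = (1, 0, 3*v), r_v = (0, 1, 3*u). Then
  E = r_u · r_u = 9*v^2 + 1,
  F = r_u · r_v = 9*u*v,
  G = r_v · r_v = 9*u^2 + 1.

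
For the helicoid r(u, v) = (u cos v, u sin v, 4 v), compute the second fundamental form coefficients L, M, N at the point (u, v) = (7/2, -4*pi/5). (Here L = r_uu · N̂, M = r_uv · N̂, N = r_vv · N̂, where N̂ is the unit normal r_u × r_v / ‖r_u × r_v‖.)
L = 0;  M = -8*sqrt(113)/113;  N = 0

Compute the unit normal N̂(u, v) = (4*sin(v)/sqrt(u^2 + 16), -4*cos(v)/sqrt(u^2 + 16), u/sqrt(u^2 + 16)), and the second partials r_uu, r_uv, r_vv. Take dot products:
  L(u, v) = r_uu · N̂ = 0,
  M(u, v) = r_uv · N̂ = -4/sqrt(u^2 + 16),
  N(u, v) = r_vv · N̂ = 0.
Evaluating at (u, v) = (7/2, -4*pi/5):
  L = 0, M = -8*sqrt(113)/113, N = 0.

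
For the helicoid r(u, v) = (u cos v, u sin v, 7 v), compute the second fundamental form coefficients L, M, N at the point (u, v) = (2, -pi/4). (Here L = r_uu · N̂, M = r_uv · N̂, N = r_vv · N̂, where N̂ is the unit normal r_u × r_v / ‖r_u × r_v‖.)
L = 0;  M = -7*sqrt(53)/53;  N = 0

Compute the unit normal N̂(u, v) = (7*sin(v)/sqrt(u^2 + 49), -7*cos(v)/sqrt(u^2 + 49), u/sqrt(u^2 + 49)), and the second partials r_uu, r_uv, r_vv. Take dot products:
  L(u, v) = r_uu · N̂ = 0,
  M(u, v) = r_uv · N̂ = -7/sqrt(u^2 + 49),
  N(u, v) = r_vv · N̂ = 0.
Evaluating at (u, v) = (2, -pi/4):
  L = 0, M = -7*sqrt(53)/53, N = 0.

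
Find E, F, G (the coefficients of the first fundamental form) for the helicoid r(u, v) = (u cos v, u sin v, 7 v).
E = 1;  F = 0;  G = u^2 + 49

Compute partials: r_u = (cos(v), sin(v), 0), r_v = (-u*sin(v), u*cos(v), 7). Then
  E = r_u · r_u = 1,
  F = r_u · r_v = 0,
  G = r_v · r_v = u^2 + 49.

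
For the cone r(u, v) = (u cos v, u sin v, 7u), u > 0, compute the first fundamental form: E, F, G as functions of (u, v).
E = 50;  F = 0;  G = u^2

Compute partials: r_u = (cos(v), sin(v), 7), r_v = (-u*sin(v), u*cos(v), 0). Then
  E = r_u · r_u = 50,
  F = r_u · r_v = 0,
  G = r_v · r_v = u^2.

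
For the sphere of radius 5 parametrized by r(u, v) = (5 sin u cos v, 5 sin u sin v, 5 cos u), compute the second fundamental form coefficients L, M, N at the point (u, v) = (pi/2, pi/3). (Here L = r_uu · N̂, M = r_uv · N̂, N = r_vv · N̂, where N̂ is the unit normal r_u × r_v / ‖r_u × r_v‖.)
L = -5;  M = 0;  N = -5

Compute the unit normal N̂(u, v) = (sin(u)^2*cos(v)/Abs(sin(u)), sin(u)^2*sin(v)/Abs(sin(u)), sin(2*u)/(2*Abs(sin(u)))), and the second partials r_uu, r_uv, r_vv. Take dot products:
  L(u, v) = r_uu · N̂ = -5*sin(u)/Abs(sin(u)),
  M(u, v) = r_uv · N̂ = 0,
  N(u, v) = r_vv · N̂ = -5*sin(u)^3/Abs(sin(u)).
Evaluating at (u, v) = (pi/2, pi/3):
  L = -5, M = 0, N = -5.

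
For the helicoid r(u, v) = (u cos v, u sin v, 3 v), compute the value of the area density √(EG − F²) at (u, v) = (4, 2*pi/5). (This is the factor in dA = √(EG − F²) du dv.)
√(EG − F²)|_{(4, 2*pi/5)} = 5

E = 1, F = 0, G = u^2 + 9, so EG − F² = u^2 + 9. Taking the positive square root: √(EG − F²) = sqrt(u^2 + 9). At (u, v) = (4, 2*pi/5): 5.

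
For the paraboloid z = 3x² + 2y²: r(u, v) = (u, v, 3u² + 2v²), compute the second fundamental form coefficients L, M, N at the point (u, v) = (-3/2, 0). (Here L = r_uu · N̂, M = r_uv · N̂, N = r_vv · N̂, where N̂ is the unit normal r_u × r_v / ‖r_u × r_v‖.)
L = 3*sqrt(82)/41;  M = 0;  N = 2*sqrt(82)/41

Compute the unit normal N̂(u, v) = (-6*u/sqrt(36*u^2 + 16*v^2 + 1), -4*v/sqrt(36*u^2 + 16*v^2 + 1), 1/sqrt(36*u^2 + 16*v^2 + 1)), and the second partials r_uu, r_uv, r_vv. Take dot products:
  L(u, v) = r_uu · N̂ = 6/sqrt(36*u^2 + 16*v^2 + 1),
  M(u, v) = r_uv · N̂ = 0,
  N(u, v) = r_vv · N̂ = 4/sqrt(36*u^2 + 16*v^2 + 1).
Evaluating at (u, v) = (-3/2, 0):
  L = 3*sqrt(82)/41, M = 0, N = 2*sqrt(82)/41.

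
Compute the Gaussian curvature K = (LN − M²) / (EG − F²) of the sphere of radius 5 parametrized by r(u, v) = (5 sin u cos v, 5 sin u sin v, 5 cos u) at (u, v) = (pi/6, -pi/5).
K = 1/25

Coefficients of the first fundamental form: E = 25, F = 0, G = 25*sin(u)^2.
Coefficients of the second fundamental form: L = -5*sin(u)/Abs(sin(u)), M = 0, N = -5*sin(u)^3/Abs(sin(u)).
Assemble K = (LN − M²)/(EG − F²) = 1/25. At (u, v) = (pi/6, -pi/5): K = 1/25.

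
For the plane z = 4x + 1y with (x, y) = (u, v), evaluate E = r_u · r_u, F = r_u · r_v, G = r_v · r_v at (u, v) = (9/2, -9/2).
E = 17;  F = 4;  G = 2

Partials: r_u = (1, 0, 4), r_v = (0, 1, 1). As functions of (u, v):
  E = r_u · r_u = 17,
  F = r_u · r_v = 4,
  G = r_v · r_v = 2.
Evaluating at (u, v) = (9/2, -9/2): E = 17, F = 4, G = 2.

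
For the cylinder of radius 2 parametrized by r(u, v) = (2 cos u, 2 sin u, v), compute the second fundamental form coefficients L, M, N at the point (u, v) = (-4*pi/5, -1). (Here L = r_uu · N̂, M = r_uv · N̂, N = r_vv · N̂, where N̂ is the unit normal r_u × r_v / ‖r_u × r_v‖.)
L = -2;  M = 0;  N = 0

Compute the unit normal N̂(u, v) = (cos(u), sin(u), 0), and the second partials r_uu, r_uv, r_vv. Take dot products:
  L(u, v) = r_uu · N̂ = -2,
  M(u, v) = r_uv · N̂ = 0,
  N(u, v) = r_vv · N̂ = 0.
Evaluating at (u, v) = (-4*pi/5, -1):
  L = -2, M = 0, N = 0.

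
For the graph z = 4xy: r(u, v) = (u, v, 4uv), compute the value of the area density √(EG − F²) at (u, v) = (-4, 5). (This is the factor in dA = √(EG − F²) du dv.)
√(EG − F²)|_{(-4, 5)} = 3*sqrt(73)

E = 16*v^2 + 1, F = 16*u*v, G = 16*u^2 + 1, so EG − F² = 16*u^2 + 16*v^2 + 1. Taking the positive square root: √(EG − F²) = sqrt(16*u^2 + 16*v^2 + 1). At (u, v) = (-4, 5): 3*sqrt(73).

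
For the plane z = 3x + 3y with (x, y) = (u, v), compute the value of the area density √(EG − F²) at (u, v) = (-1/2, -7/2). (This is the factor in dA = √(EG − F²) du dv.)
√(EG − F²)|_{(-1/2, -7/2)} = sqrt(19)

E = 10, F = 9, G = 10, so EG − F² = 19. Taking the positive square root: √(EG − F²) = sqrt(19). At (u, v) = (-1/2, -7/2): sqrt(19).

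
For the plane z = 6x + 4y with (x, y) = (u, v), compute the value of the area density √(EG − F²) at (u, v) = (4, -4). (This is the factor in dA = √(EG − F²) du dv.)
√(EG − F²)|_{(4, -4)} = sqrt(53)

E = 37, F = 24, G = 17, so EG − F² = 53. Taking the positive square root: √(EG − F²) = sqrt(53). At (u, v) = (4, -4): sqrt(53).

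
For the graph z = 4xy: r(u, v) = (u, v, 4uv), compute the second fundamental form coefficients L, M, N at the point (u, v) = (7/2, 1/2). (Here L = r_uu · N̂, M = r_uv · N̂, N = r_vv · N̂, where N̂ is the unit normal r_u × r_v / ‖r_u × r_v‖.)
L = 0;  M = 4*sqrt(201)/201;  N = 0

Compute the unit normal N̂(u, v) = (-4*v/sqrt(16*u^2 + 16*v^2 + 1), -4*u/sqrt(16*u^2 + 16*v^2 + 1), 1/sqrt(16*u^2 + 16*v^2 + 1)), and the second partials r_uu, r_uv, r_vv. Take dot products:
  L(u, v) = r_uu · N̂ = 0,
  M(u, v) = r_uv · N̂ = 4/sqrt(16*u^2 + 16*v^2 + 1),
  N(u, v) = r_vv · N̂ = 0.
Evaluating at (u, v) = (7/2, 1/2):
  L = 0, M = 4*sqrt(201)/201, N = 0.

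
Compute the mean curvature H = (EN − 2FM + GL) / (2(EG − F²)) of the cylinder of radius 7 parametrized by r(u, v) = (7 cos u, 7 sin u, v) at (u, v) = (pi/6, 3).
H = -1/14

With E = 49, F = 0, G = 1, L = -7, M = 0, N = 0, assemble
  H = (EN − 2FM + GL) / (2(EG − F²)) = -1/14.
At (u, v) = (pi/6, 3): H = -1/14.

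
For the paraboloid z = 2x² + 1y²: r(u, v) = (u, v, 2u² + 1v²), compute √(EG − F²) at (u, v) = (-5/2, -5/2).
√(EG − F²)|_{(-5/2, -5/2)} = 3*sqrt(14)

E = 16*u^2 + 1, F = 8*u*v, G = 4*v^2 + 1; EG − F² = 16*u^2 + 4*v^2 + 1; √(EG − F²) = sqrt(16*u^2 + 4*v^2 + 1). At the given point: 3*sqrt(14).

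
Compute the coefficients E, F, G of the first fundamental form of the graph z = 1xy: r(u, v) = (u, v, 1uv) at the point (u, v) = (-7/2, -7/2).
E = 53/4;  F = 49/4;  G = 53/4

Partials: r_u = (1, 0, v), r_v = (0, 1, u). As functions of (u, v):
  E = r_u · r_u = v^2 + 1,
  F = r_u · r_v = u*v,
  G = r_v · r_v = u^2 + 1.
Evaluating at (u, v) = (-7/2, -7/2): E = 53/4, F = 49/4, G = 53/4.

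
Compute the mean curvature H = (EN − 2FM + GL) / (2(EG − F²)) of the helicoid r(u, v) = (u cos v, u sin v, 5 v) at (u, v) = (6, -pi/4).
H = 0

With E = 1, F = 0, G = u^2 + 25, L = 0, M = -5/sqrt(u^2 + 25), N = 0, assemble
  H = (EN − 2FM + GL) / (2(EG − F²)) = 0.
At (u, v) = (6, -pi/4): H = 0.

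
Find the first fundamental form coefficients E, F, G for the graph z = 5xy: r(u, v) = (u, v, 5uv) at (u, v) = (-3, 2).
E = 101;  F = -150;  G = 226

Partials: r_u = (1, 0, 5*v), r_v = (0, 1, 5*u). As functions of (u, v):
  E = r_u · r_u = 25*v^2 + 1,
  F = r_u · r_v = 25*u*v,
  G = r_v · r_v = 25*u^2 + 1.
Evaluating at (u, v) = (-3, 2): E = 101, F = -150, G = 226.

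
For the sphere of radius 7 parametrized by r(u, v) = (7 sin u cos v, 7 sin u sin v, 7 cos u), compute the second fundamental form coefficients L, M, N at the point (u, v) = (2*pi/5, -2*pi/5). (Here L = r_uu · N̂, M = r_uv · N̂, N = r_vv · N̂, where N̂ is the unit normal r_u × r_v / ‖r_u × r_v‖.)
L = -7;  M = 0;  N = -35/8 - 7*sqrt(5)/8

Compute the unit normal N̂(u, v) = (sin(u)^2*cos(v)/Abs(sin(u)), sin(u)^2*sin(v)/Abs(sin(u)), sin(2*u)/(2*Abs(sin(u)))), and the second partials r_uu, r_uv, r_vv. Take dot products:
  L(u, v) = r_uu · N̂ = -7*sin(u)/Abs(sin(u)),
  M(u, v) = r_uv · N̂ = 0,
  N(u, v) = r_vv · N̂ = -7*sin(u)^3/Abs(sin(u)).
Evaluating at (u, v) = (2*pi/5, -2*pi/5):
  L = -7, M = 0, N = -35/8 - 7*sqrt(5)/8.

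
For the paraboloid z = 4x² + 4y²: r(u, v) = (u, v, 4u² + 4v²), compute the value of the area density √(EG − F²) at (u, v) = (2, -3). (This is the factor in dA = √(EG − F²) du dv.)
√(EG − F²)|_{(2, -3)} = 7*sqrt(17)

E = 64*u^2 + 1, F = 64*u*v, G = 64*v^2 + 1, so EG − F² = 64*u^2 + 64*v^2 + 1. Taking the positive square root: √(EG − F²) = sqrt(64*u^2 + 64*v^2 + 1). At (u, v) = (2, -3): 7*sqrt(17).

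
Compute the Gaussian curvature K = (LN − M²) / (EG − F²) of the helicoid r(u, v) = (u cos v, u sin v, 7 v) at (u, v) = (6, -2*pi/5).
K = -49/7225

Coefficients of the first fundamental form: E = 1, F = 0, G = u^2 + 49.
Coefficients of the second fundamental form: L = 0, M = -7/sqrt(u^2 + 49), N = 0.
Assemble K = (LN − M²)/(EG − F²) = -49/(u^2 + 49)^2. At (u, v) = (6, -2*pi/5): K = -49/7225.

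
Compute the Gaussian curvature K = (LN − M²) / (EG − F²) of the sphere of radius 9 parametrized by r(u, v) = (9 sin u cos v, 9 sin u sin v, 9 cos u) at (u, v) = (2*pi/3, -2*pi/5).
K = 1/81

Coefficients of the first fundamental form: E = 81, F = 0, G = 81*sin(u)^2.
Coefficients of the second fundamental form: L = -9*sin(u)/Abs(sin(u)), M = 0, N = -9*sin(u)^3/Abs(sin(u)).
Assemble K = (LN − M²)/(EG − F²) = 1/81. At (u, v) = (2*pi/3, -2*pi/5): K = 1/81.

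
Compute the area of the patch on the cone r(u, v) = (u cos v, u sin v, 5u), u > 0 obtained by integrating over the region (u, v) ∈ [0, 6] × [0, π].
Area = 18*sqrt(26)*pi

Area = ∫∫ √(EG − F²) du dv with √(EG − F²) = sqrt(26)*Abs(u). Integrating over [0, 6] × [0, π] gives 18*sqrt(26)*pi.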